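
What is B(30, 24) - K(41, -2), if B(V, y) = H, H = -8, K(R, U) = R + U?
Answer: -47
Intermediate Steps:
B(V, y) = -8
B(30, 24) - K(41, -2) = -8 - (41 - 2) = -8 - 1*39 = -8 - 39 = -47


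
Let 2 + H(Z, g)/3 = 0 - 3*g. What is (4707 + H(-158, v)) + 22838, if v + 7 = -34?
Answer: 27908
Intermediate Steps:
v = -41 (v = -7 - 34 = -41)
H(Z, g) = -6 - 9*g (H(Z, g) = -6 + 3*(0 - 3*g) = -6 + 3*(-3*g) = -6 - 9*g)
(4707 + H(-158, v)) + 22838 = (4707 + (-6 - 9*(-41))) + 22838 = (4707 + (-6 + 369)) + 22838 = (4707 + 363) + 22838 = 5070 + 22838 = 27908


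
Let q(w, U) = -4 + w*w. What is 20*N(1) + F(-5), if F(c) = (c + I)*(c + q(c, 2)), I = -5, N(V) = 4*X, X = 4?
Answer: 160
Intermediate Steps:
q(w, U) = -4 + w²
N(V) = 16 (N(V) = 4*4 = 16)
F(c) = (-5 + c)*(-4 + c + c²) (F(c) = (c - 5)*(c + (-4 + c²)) = (-5 + c)*(-4 + c + c²))
20*N(1) + F(-5) = 20*16 + (20 + (-5)³ - 9*(-5) - 4*(-5)²) = 320 + (20 - 125 + 45 - 4*25) = 320 + (20 - 125 + 45 - 100) = 320 - 160 = 160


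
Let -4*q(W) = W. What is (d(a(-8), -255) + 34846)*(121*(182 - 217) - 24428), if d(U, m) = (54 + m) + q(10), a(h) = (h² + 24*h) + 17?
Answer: -1985915955/2 ≈ -9.9296e+8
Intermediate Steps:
q(W) = -W/4
a(h) = 17 + h² + 24*h
d(U, m) = 103/2 + m (d(U, m) = (54 + m) - ¼*10 = (54 + m) - 5/2 = 103/2 + m)
(d(a(-8), -255) + 34846)*(121*(182 - 217) - 24428) = ((103/2 - 255) + 34846)*(121*(182 - 217) - 24428) = (-407/2 + 34846)*(121*(-35) - 24428) = 69285*(-4235 - 24428)/2 = (69285/2)*(-28663) = -1985915955/2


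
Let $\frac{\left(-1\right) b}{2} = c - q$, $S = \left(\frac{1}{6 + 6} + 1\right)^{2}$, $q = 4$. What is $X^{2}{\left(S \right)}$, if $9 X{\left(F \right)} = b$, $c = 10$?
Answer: $\frac{16}{9} \approx 1.7778$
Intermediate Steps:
$S = \frac{169}{144}$ ($S = \left(\frac{1}{12} + 1\right)^{2} = \left(\frac{13}{12}\right)^{2} = \frac{169}{144} \approx 1.1736$)
$b = -12$ ($b = - 2 \left(10 - 4\right) = \left(-2\right) 6 = -12$)
$X{\left(F \right)} = - \frac{4}{3}$ ($X{\left(F \right)} = \frac{1}{9} \left(-12\right) = - \frac{4}{3}$)
$X^{2}{\left(S \right)} = \left(- \frac{4}{3}\right)^{2} = \frac{16}{9}$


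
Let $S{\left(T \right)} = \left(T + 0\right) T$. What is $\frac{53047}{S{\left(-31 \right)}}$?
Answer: $\frac{53047}{961} \approx 55.2$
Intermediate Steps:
$S{\left(T \right)} = T^{2}$ ($S{\left(T \right)} = T T = T^{2}$)
$\frac{53047}{S{\left(-31 \right)}} = \frac{53047}{\left(-31\right)^{2}} = \frac{53047}{961}$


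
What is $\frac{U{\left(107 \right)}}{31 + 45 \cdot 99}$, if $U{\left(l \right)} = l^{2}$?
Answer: $\frac{11449}{4486} \approx 2.5522$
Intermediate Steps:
$\frac{U{\left(107 \right)}}{31 + 45 \cdot 99} = \frac{107^{2}}{31 + 45 \cdot 99} = \frac{11449}{31 + 4455} = \frac{11449}{4486}$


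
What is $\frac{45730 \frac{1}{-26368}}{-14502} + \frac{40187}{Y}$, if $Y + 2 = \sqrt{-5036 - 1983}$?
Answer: $\frac{- 7683528021086 i + 22865 \sqrt{7019}}{191194368 \left(\sqrt{7019} + 2 i\right)} \approx -11.444 - 479.4 i$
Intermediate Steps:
$Y = -2 + i \sqrt{7019}$ ($Y = -2 + \sqrt{-5036 - 1983} = -2 + \sqrt{-7019} = -2 + i \sqrt{7019} \approx -2.0 + 83.779 i$)
$\frac{45730 \frac{1}{-26368}}{-14502} + \frac{40187}{Y} = \frac{45730 \frac{1}{-26368}}{-14502} + \frac{40187}{-2 + i \sqrt{7019}} = 45730 \left(- \frac{1}{26368}\right) \left(- \frac{1}{14502}\right) + \frac{40187}{-2 + i \sqrt{7019}} = \left(- \frac{22865}{13184}\right) \left(- \frac{1}{14502}\right) + \frac{40187}{-2 + i \sqrt{7019}} = \frac{22865}{191194368} + \frac{40187}{-2 + i \sqrt{7019}}$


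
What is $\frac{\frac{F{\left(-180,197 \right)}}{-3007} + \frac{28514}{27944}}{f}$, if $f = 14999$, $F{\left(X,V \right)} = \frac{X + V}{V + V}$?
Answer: $\frac{8445428641}{124142514100612} \approx 6.803 \cdot 10^{-5}$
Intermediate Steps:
$F{\left(X,V \right)} = \frac{V + X}{2 V}$
$\frac{\frac{F{\left(-180,197 \right)}}{-3007} + \frac{28514}{27944}}{f} = \frac{\frac{\frac{1}{2} \cdot \frac{1}{197} \left(197 - 180\right)}{-3007} + \frac{28514}{27944}}{14999} = \left(\frac{1}{2} \cdot \frac{1}{197} \cdot 17 \left(- \frac{1}{3007}\right) + 28514 \cdot \frac{1}{27944}\right) \frac{1}{14999} = \left(\frac{17}{394} \left(- \frac{1}{3007}\right) + \frac{14257}{13972}\right) \frac{1}{14999} = \left(- \frac{17}{1184758} + \frac{14257}{13972}\right) \frac{1}{14999} = \frac{8445428641}{8276719388} \cdot \frac{1}{14999} = \frac{8445428641}{124142514100612}$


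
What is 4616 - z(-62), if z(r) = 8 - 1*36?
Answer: 4644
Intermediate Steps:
z(r) = -28 (z(r) = 8 - 36 = -28)
4616 - z(-62) = 4616 - 1*(-28) = 4616 + 28 = 4644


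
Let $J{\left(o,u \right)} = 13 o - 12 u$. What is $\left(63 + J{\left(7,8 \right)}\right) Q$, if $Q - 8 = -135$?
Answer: $-7366$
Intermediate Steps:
$Q = -127$ ($Q = 8 - 135 = -127$)
$J{\left(o,u \right)} = - 12 u + 13 o$
$\left(63 + J{\left(7,8 \right)}\right) Q = \left(63 + \left(\left(-12\right) 8 + 13 \cdot 7\right)\right) \left(-127\right) = \left(63 + \left(-96 + 91\right)\right) \left(-127\right) = \left(63 - 5\right) \left(-127\right) = 58 \left(-127\right) = -7366$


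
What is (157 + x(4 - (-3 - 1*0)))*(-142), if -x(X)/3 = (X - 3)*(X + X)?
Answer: 1562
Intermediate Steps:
x(X) = -6*X*(-3 + X) (x(X) = -3*(X - 3)*(X + X) = -3*(-3 + X)*2*X = -6*X*(-3 + X))
(157 + x(4 - (-3 - 1*0)))*(-142) = (157 + 6*(4 - (-3 - 1*0))*(3 - (4 - (-3 - 1*0))))*(-142) = (157 + 6*(4 - (-3 + 0))*(3 - (4 - (-3 + 0))))*(-142) = (157 + 6*(4 - 1*(-3))*(3 - (4 - 1*(-3))))*(-142) = (157 + 6*(4 + 3)*(3 - (4 + 3)))*(-142) = (157 + 6*7*(3 - 1*7))*(-142) = (157 + 6*7*(3 - 7))*(-142) = (157 + 6*7*(-4))*(-142) = (157 - 168)*(-142) = -11*(-142) = 1562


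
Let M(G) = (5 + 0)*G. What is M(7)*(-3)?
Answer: -105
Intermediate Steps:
M(G) = 5*G
M(7)*(-3) = (5*7)*(-3) = 35*(-3) = -105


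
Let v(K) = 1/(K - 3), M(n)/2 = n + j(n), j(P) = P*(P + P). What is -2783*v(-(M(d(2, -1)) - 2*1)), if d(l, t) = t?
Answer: 2783/3 ≈ 927.67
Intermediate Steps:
j(P) = 2*P² (j(P) = P*(2*P) = 2*P²)
M(n) = 2*n + 4*n² (M(n) = 2*(n + 2*n²) = 2*n + 4*n²)
v(K) = 1/(-3 + K)
-2783*v(-(M(d(2, -1)) - 2*1)) = -2783/(-3 - (2*(-1)*(1 + 2*(-1)) - 2*1)) = -2783/(-3 - (2*(-1)*(1 - 2) - 2)) = -2783/(-3 - (2*(-1)*(-1) - 2)) = -2783/(-3 - (2 - 2)) = -2783/(-3 - 1*0) = -2783/(-3 + 0) = -2783/(-3) = -2783*(-⅓) = 2783/3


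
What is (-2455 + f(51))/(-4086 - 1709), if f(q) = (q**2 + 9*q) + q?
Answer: -656/5795 ≈ -0.11320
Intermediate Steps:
f(q) = q**2 + 10*q
(-2455 + f(51))/(-4086 - 1709) = (-2455 + 51*(10 + 51))/(-4086 - 1709) = (-2455 + 51*61)/(-5795) = (-2455 + 3111)*(-1/5795) = 656*(-1/5795) = -656/5795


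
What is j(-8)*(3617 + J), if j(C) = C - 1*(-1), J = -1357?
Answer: -15820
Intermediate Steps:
j(C) = 1 + C (j(C) = C + 1 = 1 + C)
j(-8)*(3617 + J) = (1 - 8)*(3617 - 1357) = -7*2260 = -15820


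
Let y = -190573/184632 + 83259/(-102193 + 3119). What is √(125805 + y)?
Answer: 5*√2147675731465615735602/653293956 ≈ 354.69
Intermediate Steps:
y = -17126552545/9146115384 (y = -190573*1/184632 + 83259/(-99074) = -190573/184632 + 83259*(-1/99074) = -190573/184632 - 83259/99074 = -17126552545/9146115384 ≈ -1.8725)
√(125805 + y) = √(125805 - 17126552545/9146115384) = √(1150609919331575/9146115384) = 5*√2147675731465615735602/653293956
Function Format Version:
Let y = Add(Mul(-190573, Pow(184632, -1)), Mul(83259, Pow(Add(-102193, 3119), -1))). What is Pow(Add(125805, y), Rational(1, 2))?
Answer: Mul(Rational(5, 653293956), Pow(2147675731465615735602, Rational(1, 2))) ≈ 354.69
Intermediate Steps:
y = Rational(-17126552545, 9146115384) (y = Add(Mul(-190573, Rational(1, 184632)), Mul(83259, Pow(-99074, -1))) = Add(Rational(-190573, 184632), Mul(83259, Rational(-1, 99074))) = Add(Rational(-190573, 184632), Rational(-83259, 99074)) = Rational(-17126552545, 9146115384) ≈ -1.8725)
Pow(Add(125805, y), Rational(1, 2)) = Pow(Add(125805, Rational(-17126552545, 9146115384)), Rational(1, 2)) = Pow(Rational(1150609919331575, 9146115384), Rational(1, 2)) = Mul(Rational(5, 653293956), Pow(2147675731465615735602, Rational(1, 2)))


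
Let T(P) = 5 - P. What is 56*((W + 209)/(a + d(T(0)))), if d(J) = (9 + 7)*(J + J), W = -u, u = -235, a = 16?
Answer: 1554/11 ≈ 141.27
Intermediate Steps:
W = 235 (W = -1*(-235) = 235)
d(J) = 32*J (d(J) = 16*(2*J) = 32*J)
56*((W + 209)/(a + d(T(0)))) = 56*((235 + 209)/(16 + 32*(5 - 1*0))) = 56*(444/(16 + 32*(5 + 0))) = 56*(444/(16 + 32*5)) = 56*(444/(16 + 160)) = 56*(444/176) = 56*(444*(1/176)) = 56*(111/44) = 1554/11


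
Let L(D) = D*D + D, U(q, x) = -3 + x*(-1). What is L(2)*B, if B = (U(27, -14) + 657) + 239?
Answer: 5442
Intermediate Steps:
U(q, x) = -3 - x
B = 907 (B = ((-3 - 1*(-14)) + 657) + 239 = ((-3 + 14) + 657) + 239 = (11 + 657) + 239 = 668 + 239 = 907)
L(D) = D + D² (L(D) = D² + D = D + D²)
L(2)*B = (2*(1 + 2))*907 = (2*3)*907 = 6*907 = 5442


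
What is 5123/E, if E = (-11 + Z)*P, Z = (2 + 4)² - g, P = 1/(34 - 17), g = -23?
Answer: 87091/48 ≈ 1814.4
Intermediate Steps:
P = 1/17 ≈ 0.058824
Z = 59 (Z = (2 + 4)² - 1*(-23) = 6² + 23 = 36 + 23 = 59)
E = 48/17 (E = (-11 + 59)*(1/17) = 48*(1/17) = 48/17 ≈ 2.8235)
5123/E = 5123/(48/17) = 5123*(17/48) = 87091/48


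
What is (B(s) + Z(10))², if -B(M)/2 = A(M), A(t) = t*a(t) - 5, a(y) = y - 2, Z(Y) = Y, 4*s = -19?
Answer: 124609/64 ≈ 1947.0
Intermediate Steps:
s = -19/4 (s = (¼)*(-19) = -19/4 ≈ -4.7500)
a(y) = -2 + y
A(t) = -5 + t*(-2 + t) (A(t) = t*(-2 + t) - 5 = -5 + t*(-2 + t))
B(M) = 10 - 2*M*(-2 + M) (B(M) = -2*(-5 + M*(-2 + M)) = 10 - 2*M*(-2 + M))
(B(s) + Z(10))² = ((10 - 2*(-19/4)*(-2 - 19/4)) + 10)² = ((10 - 2*(-19/4)*(-27/4)) + 10)² = ((10 - 513/8) + 10)² = (-433/8 + 10)² = (-353/8)² = 124609/64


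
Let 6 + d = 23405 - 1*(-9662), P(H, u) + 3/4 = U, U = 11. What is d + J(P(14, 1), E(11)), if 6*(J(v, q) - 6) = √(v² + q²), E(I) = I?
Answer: 33067 + √3617/24 ≈ 33070.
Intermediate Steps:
P(H, u) = 41/4 (P(H, u) = -¾ + 11 = 41/4)
J(v, q) = 6 + √(q² + v²)/6 (J(v, q) = 6 + √(v² + q²)/6 = 6 + √(q² + v²)/6)
d = 33061 (d = -6 + (23405 - 1*(-9662)) = -6 + (23405 + 9662) = -6 + 33067 = 33061)
d + J(P(14, 1), E(11)) = 33061 + (6 + √(11² + (41/4)²)/6) = 33061 + (6 + √(121 + 1681/16)/6) = 33061 + (6 + √(3617/16)/6) = 33061 + (6 + (√3617/4)/6) = 33061 + (6 + √3617/24) = 33067 + √3617/24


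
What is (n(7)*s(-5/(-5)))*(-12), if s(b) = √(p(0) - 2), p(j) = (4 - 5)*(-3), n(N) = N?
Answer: -84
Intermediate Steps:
p(j) = 3 (p(j) = -1*(-3) = 3)
s(b) = 1 (s(b) = √(3 - 2) = √1 = 1)
(n(7)*s(-5/(-5)))*(-12) = (7*1)*(-12) = 7*(-12) = -84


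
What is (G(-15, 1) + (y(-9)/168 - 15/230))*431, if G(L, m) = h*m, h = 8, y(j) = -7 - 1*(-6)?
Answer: 13204547/3864 ≈ 3417.3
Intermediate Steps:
y(j) = -1 (y(j) = -7 + 6 = -1)
G(L, m) = 8*m
(G(-15, 1) + (y(-9)/168 - 15/230))*431 = (8*1 + (-1/168 - 15/230))*431 = (8 + (-1*1/168 - 15*1/230))*431 = (8 + (-1/168 - 3/46))*431 = (8 - 275/3864)*431 = (30637/3864)*431 = 13204547/3864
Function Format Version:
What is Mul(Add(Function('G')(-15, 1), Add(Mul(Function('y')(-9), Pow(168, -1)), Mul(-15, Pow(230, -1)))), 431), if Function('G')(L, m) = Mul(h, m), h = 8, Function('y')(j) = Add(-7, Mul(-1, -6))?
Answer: Rational(13204547, 3864) ≈ 3417.3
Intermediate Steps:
Function('y')(j) = -1 (Function('y')(j) = Add(-7, 6) = -1)
Function('G')(L, m) = Mul(8, m)
Mul(Add(Function('G')(-15, 1), Add(Mul(Function('y')(-9), Pow(168, -1)), Mul(-15, Pow(230, -1)))), 431) = Mul(Add(Mul(8, 1), Add(Mul(-1, Pow(168, -1)), Mul(-15, Pow(230, -1)))), 431) = Mul(Add(8, Add(Mul(-1, Rational(1, 168)), Mul(-15, Rational(1, 230)))), 431) = Mul(Add(8, Add(Rational(-1, 168), Rational(-3, 46))), 431) = Mul(Add(8, Rational(-275, 3864)), 431) = Mul(Rational(30637, 3864), 431) = Rational(13204547, 3864)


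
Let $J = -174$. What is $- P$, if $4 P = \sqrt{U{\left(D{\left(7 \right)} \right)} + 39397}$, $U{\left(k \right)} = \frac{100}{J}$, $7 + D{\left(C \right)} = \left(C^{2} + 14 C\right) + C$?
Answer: $- \frac{13 \sqrt{1764447}}{348} \approx -49.621$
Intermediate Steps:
$D{\left(C \right)} = -7 + C^{2} + 15 C$ ($D{\left(C \right)} = -7 + \left(\left(C^{2} + 14 C\right) + C\right) = -7 + \left(C^{2} + 15 C\right) = -7 + C^{2} + 15 C$)
$U{\left(k \right)} = - \frac{50}{87}$ ($U{\left(k \right)} = \frac{100}{-174} = 100 \left(- \frac{1}{174}\right) = - \frac{50}{87}$)
$P = \frac{13 \sqrt{1764447}}{348}$ ($P = \frac{\sqrt{- \frac{50}{87} + 39397}}{4} = \frac{\sqrt{\frac{3427489}{87}}}{4} = \frac{\frac{13}{87} \sqrt{1764447}}{4} = \frac{13 \sqrt{1764447}}{348} \approx 49.621$)
$- P = - \frac{13 \sqrt{1764447}}{348}$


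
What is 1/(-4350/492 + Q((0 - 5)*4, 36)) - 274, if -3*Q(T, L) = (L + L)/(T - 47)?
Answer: -12775812/46607 ≈ -274.12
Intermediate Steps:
Q(T, L) = -2*L/(3*(-47 + T)) (Q(T, L) = -(L + L)/(3*(T - 47)) = -2*L/(3*(-47 + T)))
1/(-4350/492 + Q((0 - 5)*4, 36)) - 274 = 1/(-4350/492 - 2*36/(-141 + 3*((0 - 5)*4))) - 274 = 1/(-4350*1/492 - 2*36/(-141 + 3*(-5*4))) - 274 = 1/(-725/82 - 2*36/(-141 + 3*(-20))) - 274 = 1/(-725/82 - 2*36/(-141 - 60)) - 274 = 1/(-725/82 - 2*36/(-201)) - 274 = 1/(-725/82 - 2*36*(-1/201)) - 274 = 1/(-725/82 + 24/67) - 274 = 1/(-46607/5494) - 274 = -5494/46607 - 274 = -12775812/46607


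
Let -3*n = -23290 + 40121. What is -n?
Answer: 16831/3 ≈ 5610.3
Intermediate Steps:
n = -16831/3 (n = -(-23290 + 40121)/3 = -⅓*16831 = -16831/3 ≈ -5610.3)
-n = -1*(-16831/3) = 16831/3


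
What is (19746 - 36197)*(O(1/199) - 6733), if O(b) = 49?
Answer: 109958484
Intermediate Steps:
(19746 - 36197)*(O(1/199) - 6733) = (19746 - 36197)*(49 - 6733) = -16451*(-6684) = 109958484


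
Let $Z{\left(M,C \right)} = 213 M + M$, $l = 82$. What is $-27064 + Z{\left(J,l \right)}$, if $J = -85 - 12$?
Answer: $-47822$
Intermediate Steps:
$J = -97$
$Z{\left(M,C \right)} = 214 M$
$-27064 + Z{\left(J,l \right)} = -27064 + 214 \left(-97\right) = -27064 - 20758 = -47822$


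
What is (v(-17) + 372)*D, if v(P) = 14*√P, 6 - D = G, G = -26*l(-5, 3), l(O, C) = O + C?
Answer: -17112 - 644*I*√17 ≈ -17112.0 - 2655.3*I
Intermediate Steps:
l(O, C) = C + O
G = 52 (G = -26*(3 - 5) = -26*(-2) = -1*(-52) = 52)
D = -46 (D = 6 - 1*52 = 6 - 52 = -46)
(v(-17) + 372)*D = (14*√(-17) + 372)*(-46) = (14*(I*√17) + 372)*(-46) = (14*I*√17 + 372)*(-46) = (372 + 14*I*√17)*(-46) = -17112 - 644*I*√17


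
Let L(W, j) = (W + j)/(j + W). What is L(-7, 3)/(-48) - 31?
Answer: -1489/48 ≈ -31.021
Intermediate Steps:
L(W, j) = 1 (L(W, j) = (W + j)/(W + j) = 1)
L(-7, 3)/(-48) - 31 = 1/(-48) - 31 = 1*(-1/48) - 31 = -1/48 - 31 = -1489/48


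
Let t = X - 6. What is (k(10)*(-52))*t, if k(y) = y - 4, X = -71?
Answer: 24024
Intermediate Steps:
k(y) = -4 + y
t = -77 (t = -71 - 6 = -77)
(k(10)*(-52))*t = ((-4 + 10)*(-52))*(-77) = (6*(-52))*(-77) = -312*(-77) = 24024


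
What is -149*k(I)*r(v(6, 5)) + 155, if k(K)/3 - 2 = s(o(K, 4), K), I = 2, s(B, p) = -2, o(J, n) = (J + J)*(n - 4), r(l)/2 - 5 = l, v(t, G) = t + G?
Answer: 155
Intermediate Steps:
v(t, G) = G + t
r(l) = 10 + 2*l
o(J, n) = 2*J*(-4 + n) (o(J, n) = (2*J)*(-4 + n) = 2*J*(-4 + n))
k(K) = 0 (k(K) = 6 + 3*(-2) = 6 - 6 = 0)
-149*k(I)*r(v(6, 5)) + 155 = -0*(10 + 2*(5 + 6)) + 155 = -0*(10 + 2*11) + 155 = -0*(10 + 22) + 155 = -0*32 + 155 = -149*0 + 155 = 0 + 155 = 155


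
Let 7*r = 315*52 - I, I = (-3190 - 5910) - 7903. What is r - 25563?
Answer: -20794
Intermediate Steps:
I = -17003 (I = -9100 - 7903 = -17003)
r = 4769 (r = (315*52 - 1*(-17003))/7 = (16380 + 17003)/7 = (⅐)*33383 = 4769)
r - 25563 = 4769 - 25563 = -20794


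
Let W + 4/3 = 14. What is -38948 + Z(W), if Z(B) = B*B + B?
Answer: -348974/9 ≈ -38775.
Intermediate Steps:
W = 38/3 (W = -4/3 + 14 = 38/3 ≈ 12.667)
Z(B) = B + B² (Z(B) = B² + B = B + B²)
-38948 + Z(W) = -38948 + 38*(1 + 38/3)/3 = -38948 + (38/3)*(41/3) = -38948 + 1558/9 = -348974/9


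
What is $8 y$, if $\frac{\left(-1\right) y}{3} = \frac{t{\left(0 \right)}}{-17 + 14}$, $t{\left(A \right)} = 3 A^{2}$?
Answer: $0$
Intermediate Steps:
$y = 0$ ($y = - 3 \frac{3 \cdot 0^{2}}{-17 + 14} = - 3 \frac{3 \cdot 0}{-3} = - 3 \cdot 0 \left(- \frac{1}{3}\right) = \left(-3\right) 0 = 0$)
$8 y = 8 \cdot 0 = 0$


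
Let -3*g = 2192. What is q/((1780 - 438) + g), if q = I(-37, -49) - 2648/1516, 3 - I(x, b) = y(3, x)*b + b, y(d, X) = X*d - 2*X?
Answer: -2004243/695086 ≈ -2.8834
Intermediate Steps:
y(d, X) = -2*X + X*d
g = -2192/3 (g = -⅓*2192 = -2192/3 ≈ -730.67)
I(x, b) = 3 - b - b*x (I(x, b) = 3 - ((x*(-2 + 3))*b + b) = 3 - ((x*1)*b + b) = 3 - (x*b + b) = 3 - (b*x + b) = 3 - (b + b*x) = 3 + (-b - b*x) = 3 - b - b*x)
q = -668081/379 (q = (3 - 1*(-49) - 1*(-49)*(-37)) - 2648/1516 = (3 + 49 - 1813) - 2648/1516 = -1761 - 1*662/379 = -1761 - 662/379 = -668081/379 ≈ -1762.7)
q/((1780 - 438) + g) = -668081/(379*((1780 - 438) - 2192/3)) = -668081/(379*(1342 - 2192/3)) = -668081/(379*1834/3) = -668081/379*3/1834 = -2004243/695086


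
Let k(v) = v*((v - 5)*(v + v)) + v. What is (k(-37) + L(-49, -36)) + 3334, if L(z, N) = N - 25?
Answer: -111760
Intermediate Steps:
k(v) = v + 2*v²*(-5 + v) (k(v) = v*((-5 + v)*(2*v)) + v = v*(2*v*(-5 + v)) + v = 2*v²*(-5 + v) + v = v + 2*v²*(-5 + v))
L(z, N) = -25 + N
(k(-37) + L(-49, -36)) + 3334 = (-37*(1 - 10*(-37) + 2*(-37)²) + (-25 - 36)) + 3334 = (-37*(1 + 370 + 2*1369) - 61) + 3334 = (-37*(1 + 370 + 2738) - 61) + 3334 = (-37*3109 - 61) + 3334 = (-115033 - 61) + 3334 = -115094 + 3334 = -111760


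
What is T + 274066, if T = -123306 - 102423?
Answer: 48337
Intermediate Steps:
T = -225729
T + 274066 = -225729 + 274066 = 48337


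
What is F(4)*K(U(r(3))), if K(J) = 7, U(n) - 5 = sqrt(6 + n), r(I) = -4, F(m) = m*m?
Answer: 112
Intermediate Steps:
F(m) = m**2
U(n) = 5 + sqrt(6 + n)
F(4)*K(U(r(3))) = 4**2*7 = 16*7 = 112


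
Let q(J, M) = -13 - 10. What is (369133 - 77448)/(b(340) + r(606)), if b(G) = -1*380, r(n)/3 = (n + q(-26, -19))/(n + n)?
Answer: -117840740/152937 ≈ -770.52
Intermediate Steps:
q(J, M) = -23
r(n) = 3*(-23 + n)/(2*n) (r(n) = 3*((n - 23)/(n + n)) = 3*((-23 + n)/((2*n))) = 3*((-23 + n)*(1/(2*n))) = 3*((-23 + n)/(2*n)) = 3*(-23 + n)/(2*n))
b(G) = -380
(369133 - 77448)/(b(340) + r(606)) = (369133 - 77448)/(-380 + (3/2)*(-23 + 606)/606) = 291685/(-380 + (3/2)*(1/606)*583) = 291685/(-380 + 583/404) = 291685/(-152937/404) = 291685*(-404/152937) = -117840740/152937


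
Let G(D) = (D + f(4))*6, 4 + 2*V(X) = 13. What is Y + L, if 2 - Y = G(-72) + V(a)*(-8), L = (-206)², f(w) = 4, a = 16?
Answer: 42882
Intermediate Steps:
V(X) = 9/2 (V(X) = -2 + (½)*13 = -2 + 13/2 = 9/2)
L = 42436
G(D) = 24 + 6*D (G(D) = (D + 4)*6 = (4 + D)*6 = 24 + 6*D)
Y = 446 (Y = 2 - ((24 + 6*(-72)) + (9/2)*(-8)) = 2 - ((24 - 432) - 36) = 2 - (-408 - 36) = 2 - 1*(-444) = 2 + 444 = 446)
Y + L = 446 + 42436 = 42882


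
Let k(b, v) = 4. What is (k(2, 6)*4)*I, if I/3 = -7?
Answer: -336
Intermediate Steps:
I = -21 (I = 3*(-7) = -21)
(k(2, 6)*4)*I = (4*4)*(-21) = 16*(-21) = -336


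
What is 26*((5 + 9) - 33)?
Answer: -494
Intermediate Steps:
26*((5 + 9) - 33) = 26*(14 - 33) = 26*(-19) = -494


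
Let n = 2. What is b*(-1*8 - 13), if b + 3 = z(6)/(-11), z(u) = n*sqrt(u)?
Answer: 63 + 42*sqrt(6)/11 ≈ 72.353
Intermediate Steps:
z(u) = 2*sqrt(u)
b = -3 - 2*sqrt(6)/11 (b = -3 + (2*sqrt(6))/(-11) = -3 + (2*sqrt(6))*(-1/11) = -3 - 2*sqrt(6)/11 ≈ -3.4454)
b*(-1*8 - 13) = (-3 - 2*sqrt(6)/11)*(-1*8 - 13) = (-3 - 2*sqrt(6)/11)*(-8 - 13) = (-3 - 2*sqrt(6)/11)*(-21) = 63 + 42*sqrt(6)/11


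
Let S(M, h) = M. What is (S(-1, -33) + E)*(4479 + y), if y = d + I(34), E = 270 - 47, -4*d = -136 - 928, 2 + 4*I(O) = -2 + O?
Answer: 1055055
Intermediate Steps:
I(O) = -1 + O/4 (I(O) = -½ + (-2 + O)/4 = -½ + (-½ + O/4) = -1 + O/4)
d = 266 (d = -(-136 - 928)/4 = -¼*(-1064) = 266)
E = 223
y = 547/2 (y = 266 + (-1 + (¼)*34) = 266 + (-1 + 17/2) = 266 + 15/2 = 547/2 ≈ 273.50)
(S(-1, -33) + E)*(4479 + y) = (-1 + 223)*(4479 + 547/2) = 222*(9505/2) = 1055055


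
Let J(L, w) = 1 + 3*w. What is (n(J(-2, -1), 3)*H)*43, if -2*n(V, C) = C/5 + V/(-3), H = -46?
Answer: 18791/15 ≈ 1252.7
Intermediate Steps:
n(V, C) = -C/10 + V/6 (n(V, C) = -(C/5 + V/(-3))/2 = -(C*(⅕) + V*(-⅓))/2 = -(C/5 - V/3)/2 = -(-V/3 + C/5)/2 = -C/10 + V/6)
(n(J(-2, -1), 3)*H)*43 = ((-⅒*3 + (1 + 3*(-1))/6)*(-46))*43 = ((-3/10 + (1 - 3)/6)*(-46))*43 = ((-3/10 + (⅙)*(-2))*(-46))*43 = ((-3/10 - ⅓)*(-46))*43 = -19/30*(-46)*43 = (437/15)*43 = 18791/15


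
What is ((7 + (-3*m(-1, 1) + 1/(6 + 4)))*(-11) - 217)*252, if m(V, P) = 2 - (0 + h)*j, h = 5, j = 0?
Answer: -288666/5 ≈ -57733.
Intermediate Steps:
m(V, P) = 2 (m(V, P) = 2 - (0 + 5)*0 = 2 - 5*0 = 2 - 1*0 = 2 + 0 = 2)
((7 + (-3*m(-1, 1) + 1/(6 + 4)))*(-11) - 217)*252 = ((7 + (-3*2 + 1/(6 + 4)))*(-11) - 217)*252 = ((7 + (-6 + 1/10))*(-11) - 217)*252 = ((7 - 59/10)*(-11) - 217)*252 = ((11/10)*(-11) - 217)*252 = (-121/10 - 217)*252 = -2291/10*252 = -288666/5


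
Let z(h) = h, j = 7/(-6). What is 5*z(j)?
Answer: -35/6 ≈ -5.8333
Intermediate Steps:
j = -7/6 (j = 7*(-1/6) = -7/6 ≈ -1.1667)
5*z(j) = 5*(-7/6) = -35/6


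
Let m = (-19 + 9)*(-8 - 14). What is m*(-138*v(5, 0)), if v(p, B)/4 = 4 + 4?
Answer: -971520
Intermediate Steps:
v(p, B) = 32 (v(p, B) = 4*(4 + 4) = 4*8 = 32)
m = 220 (m = -10*(-22) = 220)
m*(-138*v(5, 0)) = 220*(-138*32) = 220*(-4416) = -971520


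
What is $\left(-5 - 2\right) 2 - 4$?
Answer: $-18$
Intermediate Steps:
$\left(-5 - 2\right) 2 - 4 = \left(-7\right) 2 - 4 = -14 - 4 = -18$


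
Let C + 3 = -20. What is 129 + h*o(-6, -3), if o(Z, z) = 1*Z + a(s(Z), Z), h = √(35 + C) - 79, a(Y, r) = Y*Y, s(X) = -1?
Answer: 524 - 10*√3 ≈ 506.68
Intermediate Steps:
C = -23 (C = -3 - 20 = -23)
a(Y, r) = Y²
h = -79 + 2*√3 (h = √(35 - 23) - 79 = √12 - 79 = 2*√3 - 79 = -79 + 2*√3 ≈ -75.536)
o(Z, z) = 1 + Z (o(Z, z) = 1*Z + (-1)² = Z + 1 = 1 + Z)
129 + h*o(-6, -3) = 129 + (-79 + 2*√3)*(1 - 6) = 129 + (-79 + 2*√3)*(-5) = 129 + (395 - 10*√3) = 524 - 10*√3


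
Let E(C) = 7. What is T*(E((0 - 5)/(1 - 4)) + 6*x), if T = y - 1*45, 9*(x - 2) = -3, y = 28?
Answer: -289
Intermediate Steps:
x = 5/3 (x = 2 + (⅑)*(-3) = 2 - ⅓ = 5/3 ≈ 1.6667)
T = -17 (T = 28 - 1*45 = 28 - 45 = -17)
T*(E((0 - 5)/(1 - 4)) + 6*x) = -17*(7 + 6*(5/3)) = -17*(7 + 10) = -17*17 = -289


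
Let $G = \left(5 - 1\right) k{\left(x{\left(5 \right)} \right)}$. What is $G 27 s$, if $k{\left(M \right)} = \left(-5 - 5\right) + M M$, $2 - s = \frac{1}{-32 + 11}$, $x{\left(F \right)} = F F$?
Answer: $\frac{952020}{7} \approx 1.36 \cdot 10^{5}$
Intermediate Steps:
$x{\left(F \right)} = F^{2}$
$s = \frac{43}{21}$ ($s = 2 - \frac{1}{-32 + 11} = 2 - \frac{1}{-21} = 2 - - \frac{1}{21} = 2 + \frac{1}{21} = \frac{43}{21} \approx 2.0476$)
$k{\left(M \right)} = -10 + M^{2}$ ($k{\left(M \right)} = \left(-5 - 5\right) + M^{2} = -10 + M^{2}$)
$G = 2460$ ($G = \left(5 - 1\right) \left(-10 + \left(5^{2}\right)^{2}\right) = 4 \left(-10 + 25^{2}\right) = 4 \left(-10 + 625\right) = 4 \cdot 615 = 2460$)
$G 27 s = 2460 \cdot 27 \cdot \frac{43}{21} = 66420 \cdot \frac{43}{21} = \frac{952020}{7}$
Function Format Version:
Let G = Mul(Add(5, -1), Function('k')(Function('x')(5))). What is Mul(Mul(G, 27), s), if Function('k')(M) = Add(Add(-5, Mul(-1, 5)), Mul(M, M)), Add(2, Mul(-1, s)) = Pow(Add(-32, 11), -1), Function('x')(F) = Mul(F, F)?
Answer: Rational(952020, 7) ≈ 1.3600e+5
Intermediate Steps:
Function('x')(F) = Pow(F, 2)
s = Rational(43, 21) (s = Add(2, Mul(-1, Pow(Add(-32, 11), -1))) = Add(2, Mul(-1, Pow(-21, -1))) = Add(2, Mul(-1, Rational(-1, 21))) = Add(2, Rational(1, 21)) = Rational(43, 21) ≈ 2.0476)
Function('k')(M) = Add(-10, Pow(M, 2)) (Function('k')(M) = Add(Add(-5, -5), Pow(M, 2)) = Add(-10, Pow(M, 2)))
G = 2460 (G = Mul(Add(5, -1), Add(-10, Pow(Pow(5, 2), 2))) = Mul(4, Add(-10, Pow(25, 2))) = Mul(4, Add(-10, 625)) = Mul(4, 615) = 2460)
Mul(Mul(G, 27), s) = Mul(Mul(2460, 27), Rational(43, 21)) = Mul(66420, Rational(43, 21)) = Rational(952020, 7)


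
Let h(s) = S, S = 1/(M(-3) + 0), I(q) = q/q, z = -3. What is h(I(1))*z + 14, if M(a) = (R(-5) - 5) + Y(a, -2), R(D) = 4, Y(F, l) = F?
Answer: 59/4 ≈ 14.750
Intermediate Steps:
M(a) = -1 + a (M(a) = (4 - 5) + a = -1 + a)
I(q) = 1
S = -¼ (S = 1/((-1 - 3) + 0) = 1/(-4 + 0) = 1/(-4) = -¼ ≈ -0.25000)
h(s) = -¼
h(I(1))*z + 14 = -¼*(-3) + 14 = ¾ + 14 = 59/4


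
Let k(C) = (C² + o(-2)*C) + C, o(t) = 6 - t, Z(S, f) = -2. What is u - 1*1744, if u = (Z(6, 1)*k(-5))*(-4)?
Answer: -1904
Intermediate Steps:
k(C) = C² + 9*C (k(C) = (C² + (6 - 1*(-2))*C) + C = (C² + (6 + 2)*C) + C = (C² + 8*C) + C = C² + 9*C)
u = -160 (u = -(-10)*(9 - 5)*(-4) = -(-10)*4*(-4) = -2*(-20)*(-4) = 40*(-4) = -160)
u - 1*1744 = -160 - 1*1744 = -160 - 1744 = -1904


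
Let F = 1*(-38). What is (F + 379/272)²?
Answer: 99141849/73984 ≈ 1340.0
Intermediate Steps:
F = -38
(F + 379/272)² = (-38 + 379/272)² = (-9957/272)² = 99141849/73984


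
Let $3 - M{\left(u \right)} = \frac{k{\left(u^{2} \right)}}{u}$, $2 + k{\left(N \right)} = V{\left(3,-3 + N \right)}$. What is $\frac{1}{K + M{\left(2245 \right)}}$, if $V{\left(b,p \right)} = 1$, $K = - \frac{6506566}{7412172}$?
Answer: $\frac{8320163070}{17660574961} \approx 0.47112$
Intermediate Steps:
$K = - \frac{3253283}{3706086}$ ($K = \left(-6506566\right) \frac{1}{7412172} = - \frac{3253283}{3706086} \approx -0.87782$)
$k{\left(N \right)} = -1$ ($k{\left(N \right)} = -2 + 1 = -1$)
$M{\left(u \right)} = 3 + \frac{1}{u}$ ($M{\left(u \right)} = 3 - - \frac{1}{u} = 3 + \frac{1}{u}$)
$\frac{1}{K + M{\left(2245 \right)}} = \frac{1}{- \frac{3253283}{3706086} + \left(3 + \frac{1}{2245}\right)} = \frac{1}{- \frac{3253283}{3706086} + \frac{6736}{2245}} = \frac{1}{\frac{17660574961}{8320163070}} = \frac{8320163070}{17660574961}$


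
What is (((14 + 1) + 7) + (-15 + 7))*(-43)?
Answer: -602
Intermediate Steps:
(((14 + 1) + 7) + (-15 + 7))*(-43) = ((15 + 7) - 8)*(-43) = (22 - 8)*(-43) = 14*(-43) = -602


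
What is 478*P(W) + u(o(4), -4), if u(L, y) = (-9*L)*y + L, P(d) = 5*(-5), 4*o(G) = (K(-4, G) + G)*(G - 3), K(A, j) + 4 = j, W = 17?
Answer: -11913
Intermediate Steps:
K(A, j) = -4 + j
o(G) = (-4 + 2*G)*(-3 + G)/4 (o(G) = (((-4 + G) + G)*(G - 3))/4 = ((-4 + 2*G)*(-3 + G))/4 = (-4 + 2*G)*(-3 + G)/4)
P(d) = -25
u(L, y) = L - 9*L*y (u(L, y) = -9*L*y + L = L - 9*L*y)
478*P(W) + u(o(4), -4) = 478*(-25) + (3 + (½)*4² - 5/2*4)*(1 - 9*(-4)) = -11950 + (3 + (½)*16 - 10)*(1 + 36) = -11950 + (3 + 8 - 10)*37 = -11950 + 1*37 = -11950 + 37 = -11913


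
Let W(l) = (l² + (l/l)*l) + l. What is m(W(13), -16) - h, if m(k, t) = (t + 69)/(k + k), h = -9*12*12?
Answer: 505493/390 ≈ 1296.1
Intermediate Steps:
h = -1296 (h = -108*12 = -1296)
W(l) = l² + 2*l (W(l) = (l² + 1*l) + l = (l² + l) + l = (l + l²) + l = l² + 2*l)
m(k, t) = (69 + t)/(2*k) (m(k, t) = (69 + t)/((2*k)) = (69 + t)*(1/(2*k)) = (69 + t)/(2*k))
m(W(13), -16) - h = (69 - 16)/(2*((13*(2 + 13)))) - 1*(-1296) = (½)*53/(13*15) + 1296 = (½)*53/195 + 1296 = (½)*(1/195)*53 + 1296 = 53/390 + 1296 = 505493/390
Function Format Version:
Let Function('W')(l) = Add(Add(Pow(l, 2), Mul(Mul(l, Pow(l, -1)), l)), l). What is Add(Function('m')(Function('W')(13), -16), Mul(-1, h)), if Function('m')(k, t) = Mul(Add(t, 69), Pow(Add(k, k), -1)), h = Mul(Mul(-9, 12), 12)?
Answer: Rational(505493, 390) ≈ 1296.1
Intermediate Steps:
h = -1296 (h = Mul(-108, 12) = -1296)
Function('W')(l) = Add(Pow(l, 2), Mul(2, l)) (Function('W')(l) = Add(Add(Pow(l, 2), Mul(1, l)), l) = Add(Add(Pow(l, 2), l), l) = Add(Add(l, Pow(l, 2)), l) = Add(Pow(l, 2), Mul(2, l)))
Function('m')(k, t) = Mul(Rational(1, 2), Pow(k, -1), Add(69, t)) (Function('m')(k, t) = Mul(Add(69, t), Pow(Mul(2, k), -1)) = Mul(Add(69, t), Mul(Rational(1, 2), Pow(k, -1))) = Mul(Rational(1, 2), Pow(k, -1), Add(69, t)))
Add(Function('m')(Function('W')(13), -16), Mul(-1, h)) = Add(Mul(Rational(1, 2), Pow(Mul(13, Add(2, 13)), -1), Add(69, -16)), Mul(-1, -1296)) = Add(Mul(Rational(1, 2), Pow(Mul(13, 15), -1), 53), 1296) = Add(Mul(Rational(1, 2), Pow(195, -1), 53), 1296) = Add(Mul(Rational(1, 2), Rational(1, 195), 53), 1296) = Add(Rational(53, 390), 1296) = Rational(505493, 390)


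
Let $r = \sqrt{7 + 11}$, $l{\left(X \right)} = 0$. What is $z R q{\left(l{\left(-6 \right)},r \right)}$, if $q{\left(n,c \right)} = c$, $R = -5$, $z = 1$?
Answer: $- 15 \sqrt{2} \approx -21.213$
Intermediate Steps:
$r = 3 \sqrt{2}$ ($r = \sqrt{18} = 3 \sqrt{2} \approx 4.2426$)
$z R q{\left(l{\left(-6 \right)},r \right)} = 1 \left(-5\right) 3 \sqrt{2} = - 5 \cdot 3 \sqrt{2} = - 15 \sqrt{2}$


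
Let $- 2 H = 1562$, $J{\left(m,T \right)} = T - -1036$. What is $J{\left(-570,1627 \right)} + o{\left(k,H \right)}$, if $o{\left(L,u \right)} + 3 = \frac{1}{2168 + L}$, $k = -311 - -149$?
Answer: $\frac{5335961}{2006} \approx 2660.0$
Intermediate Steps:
$J{\left(m,T \right)} = 1036 + T$ ($J{\left(m,T \right)} = T + 1036 = 1036 + T$)
$H = -781$ ($H = \left(- \frac{1}{2}\right) 1562 = -781$)
$k = -162$ ($k = -311 + 149 = -162$)
$o{\left(L,u \right)} = -3 + \frac{1}{2168 + L}$
$J{\left(-570,1627 \right)} + o{\left(k,H \right)} = \left(1036 + 1627\right) + \frac{-6503 - -486}{2168 - 162} = 2663 + \frac{-6503 + 486}{2006} = 2663 + \frac{1}{2006} \left(-6017\right) = 2663 - \frac{6017}{2006} = \frac{5335961}{2006}$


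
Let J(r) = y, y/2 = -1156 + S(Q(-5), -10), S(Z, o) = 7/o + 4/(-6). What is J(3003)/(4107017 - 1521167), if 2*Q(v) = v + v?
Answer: -34721/38787750 ≈ -0.00089515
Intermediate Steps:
Q(v) = v (Q(v) = (v + v)/2 = (2*v)/2 = v)
S(Z, o) = -⅔ + 7/o (S(Z, o) = 7/o + 4*(-⅙) = 7/o - ⅔ = -⅔ + 7/o)
y = -34721/15 (y = 2*(-1156 + (-⅔ + 7/(-10))) = 2*(-1156 + (-⅔ + 7*(-⅒))) = 2*(-1156 + (-⅔ - 7/10)) = 2*(-1156 - 41/30) = 2*(-34721/30) = -34721/15 ≈ -2314.7)
J(r) = -34721/15
J(3003)/(4107017 - 1521167) = -34721/(15*(4107017 - 1521167)) = -34721/15/2585850 = -34721/15*1/2585850 = -34721/38787750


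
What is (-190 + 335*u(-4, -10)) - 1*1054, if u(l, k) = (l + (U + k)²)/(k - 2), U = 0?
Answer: -3924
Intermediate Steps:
u(l, k) = (l + k²)/(-2 + k) (u(l, k) = (l + (0 + k)²)/(k - 2) = (l + k²)/(-2 + k))
(-190 + 335*u(-4, -10)) - 1*1054 = (-190 + 335*((-4 + (-10)²)/(-2 - 10))) - 1*1054 = (-190 + 335*((-4 + 100)/(-12))) - 1054 = (-190 + 335*(-1/12*96)) - 1054 = (-190 + 335*(-8)) - 1054 = (-190 - 2680) - 1054 = -2870 - 1054 = -3924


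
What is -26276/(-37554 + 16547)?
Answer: 26276/21007 ≈ 1.2508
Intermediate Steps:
-26276/(-37554 + 16547) = -26276/(-21007) = -26276*(-1/21007) = 26276/21007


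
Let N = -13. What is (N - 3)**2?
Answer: 256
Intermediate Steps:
(N - 3)**2 = (-13 - 3)**2 = (-16)**2 = 256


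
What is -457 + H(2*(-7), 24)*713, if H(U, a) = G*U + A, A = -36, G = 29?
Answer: -315603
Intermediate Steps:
H(U, a) = -36 + 29*U (H(U, a) = 29*U - 36 = -36 + 29*U)
-457 + H(2*(-7), 24)*713 = -457 + (-36 + 29*(2*(-7)))*713 = -457 + (-36 + 29*(-14))*713 = -457 + (-36 - 406)*713 = -457 - 442*713 = -457 - 315146 = -315603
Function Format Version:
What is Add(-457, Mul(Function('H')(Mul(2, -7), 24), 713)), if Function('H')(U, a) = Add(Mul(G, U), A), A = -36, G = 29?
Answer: -315603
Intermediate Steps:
Function('H')(U, a) = Add(-36, Mul(29, U)) (Function('H')(U, a) = Add(Mul(29, U), -36) = Add(-36, Mul(29, U)))
Add(-457, Mul(Function('H')(Mul(2, -7), 24), 713)) = Add(-457, Mul(Add(-36, Mul(29, Mul(2, -7))), 713)) = Add(-457, Mul(Add(-36, Mul(29, -14)), 713)) = Add(-457, Mul(Add(-36, -406), 713)) = Add(-457, Mul(-442, 713)) = Add(-457, -315146) = -315603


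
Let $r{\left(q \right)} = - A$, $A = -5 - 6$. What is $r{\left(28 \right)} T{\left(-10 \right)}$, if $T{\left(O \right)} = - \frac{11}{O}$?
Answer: $\frac{121}{10} \approx 12.1$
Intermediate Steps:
$A = -11$
$r{\left(q \right)} = 11$ ($r{\left(q \right)} = \left(-1\right) \left(-11\right) = 11$)
$r{\left(28 \right)} T{\left(-10 \right)} = 11 \left(- \frac{11}{-10}\right) = 11 \left(\left(-11\right) \left(- \frac{1}{10}\right)\right) = 11 \cdot \frac{11}{10} = \frac{121}{10}$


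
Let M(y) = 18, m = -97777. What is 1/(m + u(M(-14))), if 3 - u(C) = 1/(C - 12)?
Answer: -6/586645 ≈ -1.0228e-5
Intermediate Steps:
u(C) = 3 - 1/(-12 + C) (u(C) = 3 - 1/(C - 12) = 3 - 1/(-12 + C))
1/(m + u(M(-14))) = 1/(-97777 + (-37 + 3*18)/(-12 + 18)) = 1/(-97777 + (-37 + 54)/6) = 1/(-97777 + (⅙)*17) = 1/(-97777 + 17/6) = 1/(-586645/6) = -6/586645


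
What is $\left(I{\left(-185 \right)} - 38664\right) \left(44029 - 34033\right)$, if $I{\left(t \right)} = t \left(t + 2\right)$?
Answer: $-48070764$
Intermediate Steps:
$I{\left(t \right)} = t \left(2 + t\right)$
$\left(I{\left(-185 \right)} - 38664\right) \left(44029 - 34033\right) = \left(- 185 \left(2 - 185\right) - 38664\right) \left(44029 - 34033\right) = \left(\left(-185\right) \left(-183\right) - 38664\right) 9996 = \left(33855 - 38664\right) 9996 = \left(-4809\right) 9996 = -48070764$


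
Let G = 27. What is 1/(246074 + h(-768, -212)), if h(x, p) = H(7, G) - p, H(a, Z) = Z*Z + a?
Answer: 1/247022 ≈ 4.0482e-6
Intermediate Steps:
H(a, Z) = a + Z² (H(a, Z) = Z² + a = a + Z²)
h(x, p) = 736 - p (h(x, p) = (7 + 27²) - p = (7 + 729) - p = 736 - p)
1/(246074 + h(-768, -212)) = 1/(246074 + (736 - 1*(-212))) = 1/(246074 + (736 + 212)) = 1/(246074 + 948) = 1/247022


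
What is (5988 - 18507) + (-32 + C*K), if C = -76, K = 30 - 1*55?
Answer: -10651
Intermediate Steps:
K = -25 (K = 30 - 55 = -25)
(5988 - 18507) + (-32 + C*K) = (5988 - 18507) + (-32 - 76*(-25)) = -12519 + (-32 + 1900) = -12519 + 1868 = -10651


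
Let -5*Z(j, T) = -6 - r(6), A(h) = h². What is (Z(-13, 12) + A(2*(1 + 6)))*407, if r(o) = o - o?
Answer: 401302/5 ≈ 80260.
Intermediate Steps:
r(o) = 0
Z(j, T) = 6/5 (Z(j, T) = -(-6 - 1*0)/5 = -(-6 + 0)/5 = -⅕*(-6) = 6/5)
(Z(-13, 12) + A(2*(1 + 6)))*407 = (6/5 + (2*(1 + 6))²)*407 = (6/5 + (2*7)²)*407 = (6/5 + 14²)*407 = (6/5 + 196)*407 = (986/5)*407 = 401302/5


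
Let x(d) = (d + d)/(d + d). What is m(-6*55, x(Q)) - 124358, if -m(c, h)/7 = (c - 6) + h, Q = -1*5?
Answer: -122013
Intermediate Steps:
Q = -5
x(d) = 1 (x(d) = (2*d)/((2*d)) = (2*d)*(1/(2*d)) = 1)
m(c, h) = 42 - 7*c - 7*h (m(c, h) = -7*((c - 6) + h) = -7*((-6 + c) + h) = -7*(-6 + c + h) = 42 - 7*c - 7*h)
m(-6*55, x(Q)) - 124358 = (42 - (-42)*55 - 7*1) - 124358 = (42 - 7*(-330) - 7) - 124358 = (42 + 2310 - 7) - 124358 = 2345 - 124358 = -122013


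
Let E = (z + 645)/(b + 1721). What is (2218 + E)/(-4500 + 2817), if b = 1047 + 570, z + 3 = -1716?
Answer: -3701305/2808927 ≈ -1.3177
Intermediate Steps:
z = -1719 (z = -3 - 1716 = -1719)
b = 1617
E = -537/1669 (E = (-1719 + 645)/(1617 + 1721) = -1074/3338 = -1074*1/3338 = -537/1669 ≈ -0.32175)
(2218 + E)/(-4500 + 2817) = (2218 - 537/1669)/(-4500 + 2817) = (3701305/1669)/(-1683) = (3701305/1669)*(-1/1683) = -3701305/2808927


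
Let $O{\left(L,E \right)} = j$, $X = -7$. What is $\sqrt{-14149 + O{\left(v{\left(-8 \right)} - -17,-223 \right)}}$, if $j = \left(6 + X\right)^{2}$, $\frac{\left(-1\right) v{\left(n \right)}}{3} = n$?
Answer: $6 i \sqrt{393} \approx 118.95 i$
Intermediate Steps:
$v{\left(n \right)} = - 3 n$
$j = 1$ ($j = \left(6 - 7\right)^{2} = \left(-1\right)^{2} = 1$)
$O{\left(L,E \right)} = 1$
$\sqrt{-14149 + O{\left(v{\left(-8 \right)} - -17,-223 \right)}} = \sqrt{-14149 + 1} = \sqrt{-14148} = 6 i \sqrt{393}$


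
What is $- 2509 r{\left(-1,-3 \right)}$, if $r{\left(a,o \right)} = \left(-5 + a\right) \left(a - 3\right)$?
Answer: $-60216$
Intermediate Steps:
$r{\left(a,o \right)} = \left(-5 + a\right) \left(-3 + a\right)$
$- 2509 r{\left(-1,-3 \right)} = - 2509 \left(15 + \left(-1\right)^{2} - -8\right) = - 2509 \left(15 + 1 + 8\right) = \left(-2509\right) 24 = -60216$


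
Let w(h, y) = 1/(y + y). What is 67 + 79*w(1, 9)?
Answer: 1285/18 ≈ 71.389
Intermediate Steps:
w(h, y) = 1/(2*y)
67 + 79*w(1, 9) = 67 + 79*((½)/9) = 67 + 79*((½)*(⅑)) = 67 + 79*(1/18) = 67 + 79/18 = 1285/18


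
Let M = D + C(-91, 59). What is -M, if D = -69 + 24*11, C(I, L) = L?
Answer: -254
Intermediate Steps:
D = 195 (D = -69 + 264 = 195)
M = 254 (M = 195 + 59 = 254)
-M = -1*254 = -254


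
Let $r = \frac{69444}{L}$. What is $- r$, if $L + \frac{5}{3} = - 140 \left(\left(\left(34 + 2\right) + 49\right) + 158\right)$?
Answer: $\frac{208332}{102065} \approx 2.0412$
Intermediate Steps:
$L = - \frac{102065}{3}$ ($L = - \frac{5}{3} - 140 \left(\left(\left(34 + 2\right) + 49\right) + 158\right) = - \frac{5}{3} - 140 \left(\left(36 + 49\right) + 158\right) = - \frac{5}{3} - 140 \left(85 + 158\right) = - \frac{5}{3} - 34020 = - \frac{102065}{3} \approx -34022.0$)
$r = - \frac{208332}{102065}$ ($r = \frac{69444}{- \frac{102065}{3}} = 69444 \left(- \frac{3}{102065}\right) = - \frac{208332}{102065} \approx -2.0412$)
$- r = \left(-1\right) \left(- \frac{208332}{102065}\right) = \frac{208332}{102065}$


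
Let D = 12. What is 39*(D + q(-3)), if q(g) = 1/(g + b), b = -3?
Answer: 923/2 ≈ 461.50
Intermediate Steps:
q(g) = 1/(-3 + g) (q(g) = 1/(g - 3) = 1/(-3 + g))
39*(D + q(-3)) = 39*(12 + 1/(-3 - 3)) = 39*(12 + 1/(-6)) = 39*(12 - ⅙) = 39*(71/6) = 923/2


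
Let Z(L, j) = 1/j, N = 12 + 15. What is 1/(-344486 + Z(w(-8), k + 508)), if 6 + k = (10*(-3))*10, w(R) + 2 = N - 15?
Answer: -202/69586171 ≈ -2.9029e-6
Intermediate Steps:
N = 27
w(R) = 10 (w(R) = -2 + (27 - 15) = -2 + 12 = 10)
k = -306 (k = -6 + (10*(-3))*10 = -6 - 30*10 = -6 - 300 = -306)
1/(-344486 + Z(w(-8), k + 508)) = 1/(-344486 + 1/(-306 + 508)) = 1/(-344486 + 1/202) = 1/(-69586171/202) = -202/69586171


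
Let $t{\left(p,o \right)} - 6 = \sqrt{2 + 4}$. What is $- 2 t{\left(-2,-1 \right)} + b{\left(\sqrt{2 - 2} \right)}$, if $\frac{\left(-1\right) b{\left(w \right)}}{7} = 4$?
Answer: $-40 - 2 \sqrt{6} \approx -44.899$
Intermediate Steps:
$t{\left(p,o \right)} = 6 + \sqrt{6}$ ($t{\left(p,o \right)} = 6 + \sqrt{2 + 4} = 6 + \sqrt{6}$)
$b{\left(w \right)} = -28$ ($b{\left(w \right)} = \left(-7\right) 4 = -28$)
$- 2 t{\left(-2,-1 \right)} + b{\left(\sqrt{2 - 2} \right)} = - 2 \left(6 + \sqrt{6}\right) - 28 = \left(-12 - 2 \sqrt{6}\right) - 28 = -40 - 2 \sqrt{6}$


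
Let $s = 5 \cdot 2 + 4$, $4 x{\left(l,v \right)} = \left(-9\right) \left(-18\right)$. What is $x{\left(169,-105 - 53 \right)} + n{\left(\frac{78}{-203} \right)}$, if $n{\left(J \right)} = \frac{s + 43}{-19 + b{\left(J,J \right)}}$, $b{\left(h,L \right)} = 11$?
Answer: $\frac{267}{8} \approx 33.375$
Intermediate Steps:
$x{\left(l,v \right)} = \frac{81}{2}$ ($x{\left(l,v \right)} = \frac{\left(-9\right) \left(-18\right)}{4} = \frac{1}{4} \cdot 162 = \frac{81}{2}$)
$s = 14$ ($s = 10 + 4 = 14$)
$n{\left(J \right)} = - \frac{57}{8}$ ($n{\left(J \right)} = \frac{14 + 43}{-19 + 11} = \frac{57}{-8} = 57 \left(- \frac{1}{8}\right) = - \frac{57}{8}$)
$x{\left(169,-105 - 53 \right)} + n{\left(\frac{78}{-203} \right)} = \frac{81}{2} - \frac{57}{8} = \frac{267}{8}$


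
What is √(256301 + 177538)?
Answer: √433839 ≈ 658.66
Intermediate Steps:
√(256301 + 177538) = √433839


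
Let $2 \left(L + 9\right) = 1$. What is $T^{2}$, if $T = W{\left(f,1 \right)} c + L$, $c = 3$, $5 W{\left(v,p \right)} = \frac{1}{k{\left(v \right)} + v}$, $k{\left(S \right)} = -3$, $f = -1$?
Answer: $\frac{29929}{400} \approx 74.823$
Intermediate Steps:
$L = - \frac{17}{2}$ ($L = -9 + \frac{1}{2} \cdot 1 = -9 + \frac{1}{2} = - \frac{17}{2} \approx -8.5$)
$W{\left(v,p \right)} = \frac{1}{5 \left(-3 + v\right)}$
$T = - \frac{173}{20}$ ($T = \frac{1}{5 \left(-3 - 1\right)} 3 - \frac{17}{2} = \frac{1}{5 \left(-4\right)} 3 - \frac{17}{2} = \frac{1}{5} \left(- \frac{1}{4}\right) 3 - \frac{17}{2} = \left(- \frac{1}{20}\right) 3 - \frac{17}{2} = - \frac{3}{20} - \frac{17}{2} = - \frac{173}{20} \approx -8.65$)
$T^{2} = \left(- \frac{173}{20}\right)^{2} = \frac{29929}{400}$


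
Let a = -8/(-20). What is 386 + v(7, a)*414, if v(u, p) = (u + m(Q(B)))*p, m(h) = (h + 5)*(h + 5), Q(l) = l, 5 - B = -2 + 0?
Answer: 126958/5 ≈ 25392.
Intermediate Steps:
B = 7 (B = 5 - (-2 + 0) = 5 - 1*(-2) = 5 + 2 = 7)
m(h) = (5 + h)**2 (m(h) = (5 + h)*(5 + h) = (5 + h)**2)
a = 2/5 (a = -8*(-1/20) = 2/5 ≈ 0.40000)
v(u, p) = p*(144 + u) (v(u, p) = (u + (5 + 7)**2)*p = (u + 12**2)*p = (u + 144)*p = (144 + u)*p = p*(144 + u))
386 + v(7, a)*414 = 386 + (2*(144 + 7)/5)*414 = 386 + ((2/5)*151)*414 = 386 + (302/5)*414 = 386 + 125028/5 = 126958/5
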